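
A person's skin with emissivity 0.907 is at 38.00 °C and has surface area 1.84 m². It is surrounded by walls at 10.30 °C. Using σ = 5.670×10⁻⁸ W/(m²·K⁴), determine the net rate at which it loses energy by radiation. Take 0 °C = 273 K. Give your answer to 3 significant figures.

Net loss ≈ 276 W

T = 38.00 °C + 273 = 311.00 K.
Surroundings: T = 10.30 °C + 273 = 283.30 K.
Area A = 1.84 m².
Net radiated power P_net = εσA(T⁴ − T₀⁴) = 0.907×5.670×10⁻⁸×1.84×(311.00⁴ − 283.30⁴).
T⁴ − T₀⁴ = 9.35495×10⁹ − 6.44149×10⁹ = 2.91346×10⁹ K⁴, so P_net = 276 W.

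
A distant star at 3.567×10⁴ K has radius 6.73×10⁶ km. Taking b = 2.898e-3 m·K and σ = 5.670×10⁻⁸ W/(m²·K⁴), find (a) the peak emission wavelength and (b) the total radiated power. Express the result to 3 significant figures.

λ_max ≈ 81.2 nm; P ≈ 5.22×10³¹ W

(a) λ_max = b/T = 2.898×10⁻³/3.567×10⁴ = 8.124×10⁻⁸ m = 81.2 nm.
Surface area A = 4πR² = 4π(6.73×10⁹ m)² = 5.69167×10²⁰ m².
(b) P = σAT⁴ = 5.670×10⁻⁸×5.69167×10²⁰×(3.567×10⁴)⁴ = 5.22×10³¹ W.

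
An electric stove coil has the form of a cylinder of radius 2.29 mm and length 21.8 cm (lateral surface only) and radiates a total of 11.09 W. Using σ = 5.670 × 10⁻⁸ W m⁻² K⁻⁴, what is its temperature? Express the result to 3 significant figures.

T ≈ 500 K

Lateral area A = 2πrL = 2π×2.29×10⁻³×0.218 = 3.13669×10⁻³ m².
P = σAT⁴ ⇒ T = (P/(σA))^(1/4) = (11.09/(5.670×10⁻⁸×3.13669×10⁻³))^(1/4) = 500 K.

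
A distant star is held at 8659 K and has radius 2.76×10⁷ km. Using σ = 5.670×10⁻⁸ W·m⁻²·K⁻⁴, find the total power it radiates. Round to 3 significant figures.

Surface area A = 4πR² = 4π(2.76×10¹⁰ m)² = 9.57256×10²¹ m².
P = σAT⁴ = 5.670×10⁻⁸ × 9.57256×10²¹ × (8659)⁴ = 3.05×10³⁰ W.

P ≈ 3.05×10³⁰ W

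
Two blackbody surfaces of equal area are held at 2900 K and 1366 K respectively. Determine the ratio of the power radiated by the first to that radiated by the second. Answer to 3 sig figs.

P₁/P₂ ≈ 20.3

With equal areas, P₁/P₂ = (T₁/T₂)⁴ = (2900/1366)⁴ = 20.3.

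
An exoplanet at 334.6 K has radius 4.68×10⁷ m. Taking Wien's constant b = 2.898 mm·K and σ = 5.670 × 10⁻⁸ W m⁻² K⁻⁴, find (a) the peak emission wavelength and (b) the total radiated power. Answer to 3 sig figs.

(a) λ_max = b/T = 2.898×10⁻³/334.6 = 8.661×10⁻⁶ m = 8.66 μm.
Surface area A = 4πR² = 4π(4.68×10⁷ m)² = 2.75234×10¹⁶ m².
(b) P = σAT⁴ = 5.670×10⁻⁸×2.75234×10¹⁶×(334.6)⁴ = 1.96×10¹⁹ W.

λ_max ≈ 8.66 μm; P ≈ 1.96×10¹⁹ W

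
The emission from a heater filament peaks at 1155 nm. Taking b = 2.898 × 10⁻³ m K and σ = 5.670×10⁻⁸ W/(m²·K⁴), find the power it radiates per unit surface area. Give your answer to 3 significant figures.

I ≈ 2.25×10⁶ W/m²

Wien's law: T = b/λ_max = 2.898×10⁻³/1.155×10⁻⁶ = 2509.09 K.
Then I = σT⁴ = 5.670×10⁻⁸×(2509.09)⁴ = 2.25×10⁶ W/m².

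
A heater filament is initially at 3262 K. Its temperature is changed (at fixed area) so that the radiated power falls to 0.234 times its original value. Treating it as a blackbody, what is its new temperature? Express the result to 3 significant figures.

T₂ ≈ 2.27×10³ K

P ∝ T⁴, so T₂/T₁ = (P₂/P₁)^(1/4) = (0.234)^(1/4) = 0.695511.
T₂ = 3262 × 0.695511 = 2.27×10³ K.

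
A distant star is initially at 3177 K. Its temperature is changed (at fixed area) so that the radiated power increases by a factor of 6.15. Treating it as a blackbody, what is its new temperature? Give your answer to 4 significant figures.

P ∝ T⁴, so T₂/T₁ = (P₂/P₁)^(1/4) = (6.15)^(1/4) = 1.57478.
T₂ = 3177 × 1.57478 = 5003 K.

T₂ ≈ 5003 K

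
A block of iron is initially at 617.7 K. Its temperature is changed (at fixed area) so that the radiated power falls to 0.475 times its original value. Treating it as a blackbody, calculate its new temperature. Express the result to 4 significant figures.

P ∝ T⁴, so T₂/T₁ = (P₂/P₁)^(1/4) = (0.475)^(1/4) = 0.830182.
T₂ = 617.7 × 0.830182 = 512.8 K.

T₂ ≈ 512.8 K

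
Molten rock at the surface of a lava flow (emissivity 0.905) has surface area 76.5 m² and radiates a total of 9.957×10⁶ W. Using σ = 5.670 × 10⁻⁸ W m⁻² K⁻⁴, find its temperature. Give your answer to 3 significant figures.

T ≈ 1.26×10³ K

Area A = 76.5 m².
P = εσAT⁴ ⇒ T = (P/(εσA))^(1/4) = (9.957×10⁶/(0.905×5.670×10⁻⁸×76.5))^(1/4) = 1.26×10³ K.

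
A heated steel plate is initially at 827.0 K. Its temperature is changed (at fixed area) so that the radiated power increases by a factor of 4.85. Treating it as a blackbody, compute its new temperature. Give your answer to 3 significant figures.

P ∝ T⁴, so T₂/T₁ = (P₂/P₁)^(1/4) = (4.85)^(1/4) = 1.48401.
T₂ = 827.0 × 1.48401 = 1.23×10³ K.

T₂ ≈ 1.23×10³ K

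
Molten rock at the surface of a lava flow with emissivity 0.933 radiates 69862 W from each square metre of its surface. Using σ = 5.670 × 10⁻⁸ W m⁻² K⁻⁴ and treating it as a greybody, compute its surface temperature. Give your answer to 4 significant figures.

T ≈ 1072 K

I = εσT⁴, so T = (I/εσ)^(1/4) = (69862/(0.933×5.670×10⁻⁸))^(1/4) = 1072 K.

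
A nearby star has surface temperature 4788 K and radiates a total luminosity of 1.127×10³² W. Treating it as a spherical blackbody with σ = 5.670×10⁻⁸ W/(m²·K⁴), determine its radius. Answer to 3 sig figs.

R ≈ 5.49×10¹¹ m

L = 4πR²σT⁴ ⇒ R = √(L/(4πσT⁴)).
σT⁴ = 2.97989×10⁷ W/m², so R = √(1.127×10³²/(4π×2.97989×10⁷)) = 5.49×10¹¹ m.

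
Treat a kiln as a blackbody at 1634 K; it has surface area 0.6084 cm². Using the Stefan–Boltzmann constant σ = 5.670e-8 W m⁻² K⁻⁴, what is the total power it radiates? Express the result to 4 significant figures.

Area A = 0.6084 cm² = 6.084×10⁻⁵ m².
P = σAT⁴ = 5.670×10⁻⁸ × 6.084×10⁻⁵ × (1634)⁴ = 24.59 W.

P ≈ 24.59 W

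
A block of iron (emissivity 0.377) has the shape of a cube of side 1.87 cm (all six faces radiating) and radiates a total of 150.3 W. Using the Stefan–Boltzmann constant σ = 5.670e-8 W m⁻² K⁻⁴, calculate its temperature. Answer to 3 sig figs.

T ≈ 1.35×10³ K

Area A = 6s² = 6×(0.0187 m)² = 2.09814×10⁻³ m².
P = εσAT⁴ ⇒ T = (P/(εσA))^(1/4) = (150.3/(0.377×5.670×10⁻⁸×2.09814×10⁻³))^(1/4) = 1.35×10³ K.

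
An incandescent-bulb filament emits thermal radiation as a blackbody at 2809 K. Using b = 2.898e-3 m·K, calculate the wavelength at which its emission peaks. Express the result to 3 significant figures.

Wien's displacement law: λ_max = b/T = (2.898×10⁻³ m·K)/(2809 K) = 1.032×10⁻⁶ m.
That is 1.03×10³ nm, in the infrared range.

λ_max ≈ 1.03×10³ nm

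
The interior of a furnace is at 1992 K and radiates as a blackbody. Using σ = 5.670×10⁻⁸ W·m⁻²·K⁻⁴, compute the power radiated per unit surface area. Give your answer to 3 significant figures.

I ≈ 8.93×10⁵ W/m²

Stefan–Boltzmann: I = σT⁴ = 5.670×10⁻⁸ × (1992)⁴ = 8.93×10⁵ W/m².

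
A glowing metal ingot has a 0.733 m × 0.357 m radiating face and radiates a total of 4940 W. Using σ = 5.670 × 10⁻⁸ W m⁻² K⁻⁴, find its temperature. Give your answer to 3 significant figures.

Area A = 0.733 × 0.357 = 0.261681 m².
P = σAT⁴ ⇒ T = (P/(σA))^(1/4) = (4940/(5.670×10⁻⁸×0.261681))^(1/4) = 760 K.

T ≈ 760 K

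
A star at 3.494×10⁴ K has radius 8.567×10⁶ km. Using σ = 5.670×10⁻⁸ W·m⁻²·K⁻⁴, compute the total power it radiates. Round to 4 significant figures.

P ≈ 7.794×10³¹ W

Surface area A = 4πR² = 4π(8.567×10⁹ m)² = 9.22290×10²⁰ m².
P = σAT⁴ = 5.670×10⁻⁸ × 9.22290×10²⁰ × (3.494×10⁴)⁴ = 7.794×10³¹ W.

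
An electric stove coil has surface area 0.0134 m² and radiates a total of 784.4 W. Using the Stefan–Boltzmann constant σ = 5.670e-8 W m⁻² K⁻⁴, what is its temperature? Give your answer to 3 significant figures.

Area A = 0.0134 m².
P = σAT⁴ ⇒ T = (P/(σA))^(1/4) = (784.4/(5.670×10⁻⁸×0.0134))^(1/4) = 1.01×10³ K.

T ≈ 1.01×10³ K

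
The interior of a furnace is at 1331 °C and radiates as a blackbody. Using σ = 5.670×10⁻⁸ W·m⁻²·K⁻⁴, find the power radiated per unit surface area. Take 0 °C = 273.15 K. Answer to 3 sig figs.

T = 1331 °C + 273.15 = 1604.15 K.
Stefan–Boltzmann: I = σT⁴ = 5.670×10⁻⁸ × (1604.15)⁴ = 3.75×10⁵ W/m².

I ≈ 3.75×10⁵ W/m²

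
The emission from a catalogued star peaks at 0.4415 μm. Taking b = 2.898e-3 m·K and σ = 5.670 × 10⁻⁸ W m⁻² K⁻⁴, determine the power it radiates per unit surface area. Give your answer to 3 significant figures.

Wien's law: T = b/λ_max = 2.898×10⁻³/4.415×10⁻⁷ = 6563.99 K.
Then I = σT⁴ = 5.670×10⁻⁸×(6563.99)⁴ = 1.05×10⁸ W/m².

I ≈ 1.05×10⁸ W/m²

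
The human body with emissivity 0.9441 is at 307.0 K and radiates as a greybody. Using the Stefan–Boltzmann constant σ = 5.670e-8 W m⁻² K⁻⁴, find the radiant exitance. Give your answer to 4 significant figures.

I ≈ 475.5 W/m²

Stefan–Boltzmann: I = εσT⁴ = 0.9441 × 5.670×10⁻⁸ × (307.0)⁴ = 475.5 W/m².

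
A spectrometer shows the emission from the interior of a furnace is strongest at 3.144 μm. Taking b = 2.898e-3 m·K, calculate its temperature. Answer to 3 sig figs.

T ≈ 922 K

Wien's law gives T = b/λ_max = (2.898×10⁻³ m·K)/(3.144×10⁻⁶ m) = 922 K.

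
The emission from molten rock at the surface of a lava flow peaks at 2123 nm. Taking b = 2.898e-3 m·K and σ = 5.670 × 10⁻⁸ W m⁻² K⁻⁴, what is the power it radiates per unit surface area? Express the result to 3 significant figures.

Wien's law: T = b/λ_max = 2.898×10⁻³/2.123×10⁻⁶ = 1365.05 K.
Then I = σT⁴ = 5.670×10⁻⁸×(1365.05)⁴ = 1.97×10⁵ W/m².

I ≈ 1.97×10⁵ W/m²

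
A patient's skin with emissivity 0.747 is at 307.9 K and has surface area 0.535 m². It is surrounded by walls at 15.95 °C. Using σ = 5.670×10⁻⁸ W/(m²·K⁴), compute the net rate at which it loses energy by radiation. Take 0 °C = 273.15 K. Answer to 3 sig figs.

Net loss ≈ 45.4 W

Surroundings: T = 15.95 °C + 273.15 = 289.10 K.
Area A = 0.535 m².
Net radiated power P_net = εσA(T⁴ − T₀⁴) = 0.747×5.670×10⁻⁸×0.535×(307.9⁴ − 289.10⁴).
T⁴ − T₀⁴ = 8.98750×10⁹ − 6.98542×10⁹ = 2.00208×10⁹ K⁴, so P_net = 45.4 W.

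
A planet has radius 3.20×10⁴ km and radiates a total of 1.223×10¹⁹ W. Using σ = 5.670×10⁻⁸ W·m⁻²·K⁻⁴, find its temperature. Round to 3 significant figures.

T ≈ 360 K

Surface area A = 4πR² = 4π(3.20×10⁷ m)² = 1.28680×10¹⁶ m².
P = σAT⁴ ⇒ T = (P/(σA))^(1/4) = (1.223×10¹⁹/(5.670×10⁻⁸×1.28680×10¹⁶))^(1/4) = 360 K.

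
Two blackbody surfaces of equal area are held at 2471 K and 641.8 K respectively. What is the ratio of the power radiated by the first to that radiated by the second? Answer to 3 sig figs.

P₁/P₂ ≈ 220

With equal areas, P₁/P₂ = (T₁/T₂)⁴ = (2471/641.8)⁴ = 220.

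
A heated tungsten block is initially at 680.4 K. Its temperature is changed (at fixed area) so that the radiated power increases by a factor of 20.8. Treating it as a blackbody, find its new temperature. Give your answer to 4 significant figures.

T₂ ≈ 1453 K

P ∝ T⁴, so T₂/T₁ = (P₂/P₁)^(1/4) = (20.8)^(1/4) = 2.13558.
T₂ = 680.4 × 2.13558 = 1453 K.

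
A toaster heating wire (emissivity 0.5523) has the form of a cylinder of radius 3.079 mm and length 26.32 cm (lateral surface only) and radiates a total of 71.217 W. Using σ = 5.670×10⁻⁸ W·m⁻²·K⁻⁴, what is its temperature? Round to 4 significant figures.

Lateral area A = 2πrL = 2π×3.079×10⁻³×0.2632 = 5.09185×10⁻³ m².
P = εσAT⁴ ⇒ T = (P/(εσA))^(1/4) = (71.217/(0.5523×5.670×10⁻⁸×5.09185×10⁻³))^(1/4) = 817.5 K.

T ≈ 817.5 K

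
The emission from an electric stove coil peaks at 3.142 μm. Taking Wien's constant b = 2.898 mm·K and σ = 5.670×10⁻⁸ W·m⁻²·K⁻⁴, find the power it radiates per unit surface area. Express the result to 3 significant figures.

Wien's law: T = b/λ_max = 2.898×10⁻³/3.142×10⁻⁶ = 922.342 K.
Then I = σT⁴ = 5.670×10⁻⁸×(922.342)⁴ = 4.10×10⁴ W/m².

I ≈ 4.10×10⁴ W/m²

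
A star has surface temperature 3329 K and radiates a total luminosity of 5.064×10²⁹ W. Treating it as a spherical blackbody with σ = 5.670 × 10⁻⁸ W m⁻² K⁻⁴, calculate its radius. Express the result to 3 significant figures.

L = 4πR²σT⁴ ⇒ R = √(L/(4πσT⁴)).
σT⁴ = 6.96367×10⁶ W/m², so R = √(5.064×10²⁹/(4π×6.96367×10⁶)) = 7.61×10¹⁰ m.

R ≈ 7.61×10¹⁰ m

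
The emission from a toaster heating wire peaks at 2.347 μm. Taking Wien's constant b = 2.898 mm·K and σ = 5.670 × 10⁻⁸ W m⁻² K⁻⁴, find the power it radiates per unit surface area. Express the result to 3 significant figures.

Wien's law: T = b/λ_max = 2.898×10⁻³/2.347×10⁻⁶ = 1234.77 K.
Then I = σT⁴ = 5.670×10⁻⁸×(1234.77)⁴ = 1.32×10⁵ W/m².

I ≈ 1.32×10⁵ W/m²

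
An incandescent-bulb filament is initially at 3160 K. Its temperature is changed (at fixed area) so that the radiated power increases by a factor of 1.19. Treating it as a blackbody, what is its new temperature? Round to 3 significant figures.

P ∝ T⁴, so T₂/T₁ = (P₂/P₁)^(1/4) = (1.19)^(1/4) = 1.04445.
T₂ = 3160 × 1.04445 = 3.30×10³ K.

T₂ ≈ 3.30×10³ K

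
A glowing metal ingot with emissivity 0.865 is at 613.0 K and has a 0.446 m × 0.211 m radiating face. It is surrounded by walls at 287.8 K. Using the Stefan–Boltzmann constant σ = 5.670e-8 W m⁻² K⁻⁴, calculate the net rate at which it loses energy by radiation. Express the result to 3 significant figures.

Net loss ≈ 620 W

Area A = 0.446 × 0.211 = 0.094106 m².
Net radiated power P_net = εσA(T⁴ − T₀⁴) = 0.865×5.670×10⁻⁸×0.094106×(613.0⁴ − 287.8⁴).
T⁴ − T₀⁴ = 1.41202×10¹¹ − 6.86062×10⁹ = 1.34341×10¹¹ K⁴, so P_net = 620 W.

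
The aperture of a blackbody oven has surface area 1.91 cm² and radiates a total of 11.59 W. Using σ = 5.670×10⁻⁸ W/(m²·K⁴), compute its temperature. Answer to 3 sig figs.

Area A = 1.91 cm² = 1.91×10⁻⁴ m².
P = σAT⁴ ⇒ T = (P/(σA))^(1/4) = (11.59/(5.670×10⁻⁸×1.91×10⁻⁴))^(1/4) = 1.02×10³ K.

T ≈ 1.02×10³ K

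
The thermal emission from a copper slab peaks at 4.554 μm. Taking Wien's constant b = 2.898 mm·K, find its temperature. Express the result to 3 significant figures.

Wien's law gives T = b/λ_max = (2.898×10⁻³ m·K)/(4.554×10⁻⁶ m) = 636 K.

T ≈ 636 K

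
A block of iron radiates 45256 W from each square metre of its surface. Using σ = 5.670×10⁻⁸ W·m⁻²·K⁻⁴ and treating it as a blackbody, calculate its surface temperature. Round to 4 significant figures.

I = σT⁴, so T = (I/σ)^(1/4) = (45256/(5.670×10⁻⁸))^(1/4) = 945.2 K.

T ≈ 945.2 K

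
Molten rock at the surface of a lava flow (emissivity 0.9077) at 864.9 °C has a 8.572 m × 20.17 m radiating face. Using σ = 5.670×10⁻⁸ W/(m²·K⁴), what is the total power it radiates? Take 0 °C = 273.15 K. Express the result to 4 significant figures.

P ≈ 1.493×10⁷ W

T = 864.9 °C + 273.15 = 1138.05 K.
Area A = 8.572 × 20.17 = 172.897 m².
P = εσAT⁴ = 0.9077 × 5.670×10⁻⁸ × 172.897 × (1138.05)⁴ = 1.493×10⁷ W.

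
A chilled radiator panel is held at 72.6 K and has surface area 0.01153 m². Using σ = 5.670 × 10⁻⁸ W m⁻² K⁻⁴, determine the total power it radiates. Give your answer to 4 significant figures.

Area A = 0.01153 m².
P = σAT⁴ = 5.670×10⁻⁸ × 0.01153 × (72.6)⁴ = 0.01816 W.

P ≈ 0.01816 W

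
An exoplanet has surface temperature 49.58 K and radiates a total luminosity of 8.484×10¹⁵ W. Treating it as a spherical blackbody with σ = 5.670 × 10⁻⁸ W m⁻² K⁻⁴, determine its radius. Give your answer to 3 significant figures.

L = 4πR²σT⁴ ⇒ R = √(L/(4πσT⁴)).
σT⁴ = 0.342617 W/m², so R = √(8.484×10¹⁵/(4π×0.342617)) = 4.44×10⁷ m.

R ≈ 4.44×10⁷ m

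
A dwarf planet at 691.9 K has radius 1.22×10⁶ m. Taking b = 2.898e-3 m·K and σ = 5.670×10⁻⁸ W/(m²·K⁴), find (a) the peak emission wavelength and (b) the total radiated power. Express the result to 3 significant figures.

(a) λ_max = b/T = 2.898×10⁻³/691.9 = 4.188×10⁻⁶ m = 4.19 μm.
Surface area A = 4πR² = 4π(1.22×10⁶ m)² = 1.87038×10¹³ m².
(b) P = σAT⁴ = 5.670×10⁻⁸×1.87038×10¹³×(691.9)⁴ = 2.43×10¹⁷ W.

λ_max ≈ 4.19 μm; P ≈ 2.43×10¹⁷ W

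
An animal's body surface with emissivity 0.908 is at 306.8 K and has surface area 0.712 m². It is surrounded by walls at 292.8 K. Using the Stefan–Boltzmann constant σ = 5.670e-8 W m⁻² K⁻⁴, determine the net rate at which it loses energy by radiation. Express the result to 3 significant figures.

Net loss ≈ 55.3 W

Area A = 0.712 m².
Net radiated power P_net = εσA(T⁴ − T₀⁴) = 0.908×5.670×10⁻⁸×0.712×(306.8⁴ − 292.8⁴).
T⁴ − T₀⁴ = 8.85975×10⁹ − 7.34995×10⁹ = 1.50980×10⁹ K⁴, so P_net = 55.3 W.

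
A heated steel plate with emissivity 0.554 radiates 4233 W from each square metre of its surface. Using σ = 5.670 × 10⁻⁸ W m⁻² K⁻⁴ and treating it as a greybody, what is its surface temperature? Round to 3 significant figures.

I = εσT⁴, so T = (I/εσ)^(1/4) = (4233/(0.554×5.670×10⁻⁸))^(1/4) = 606 K.

T ≈ 606 K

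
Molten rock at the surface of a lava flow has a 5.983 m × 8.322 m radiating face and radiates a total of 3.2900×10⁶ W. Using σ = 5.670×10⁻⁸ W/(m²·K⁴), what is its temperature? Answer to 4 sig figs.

T ≈ 1039 K

Area A = 5.983 × 8.322 = 49.7905 m².
P = σAT⁴ ⇒ T = (P/(σA))^(1/4) = (3.2900×10⁶/(5.670×10⁻⁸×49.7905))^(1/4) = 1039 K.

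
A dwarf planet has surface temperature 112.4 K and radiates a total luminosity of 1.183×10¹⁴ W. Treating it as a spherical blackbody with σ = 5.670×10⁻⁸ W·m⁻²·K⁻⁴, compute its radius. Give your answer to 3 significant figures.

R ≈ 1.02×10⁶ m

L = 4πR²σT⁴ ⇒ R = √(L/(4πσT⁴)).
σT⁴ = 9.04999 W/m², so R = √(1.183×10¹⁴/(4π×9.04999)) = 1.02×10⁶ m.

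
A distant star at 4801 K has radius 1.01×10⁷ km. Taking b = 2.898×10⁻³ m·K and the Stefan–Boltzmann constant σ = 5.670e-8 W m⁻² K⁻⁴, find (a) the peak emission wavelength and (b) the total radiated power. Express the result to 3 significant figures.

(a) λ_max = b/T = 2.898×10⁻³/4801 = 6.036×10⁻⁷ m = 604 nm.
Surface area A = 4πR² = 4π(1.01×10¹⁰ m)² = 1.28190×10²¹ m².
(b) P = σAT⁴ = 5.670×10⁻⁸×1.28190×10²¹×(4801)⁴ = 3.86×10²⁸ W.

λ_max ≈ 604 nm; P ≈ 3.86×10²⁸ W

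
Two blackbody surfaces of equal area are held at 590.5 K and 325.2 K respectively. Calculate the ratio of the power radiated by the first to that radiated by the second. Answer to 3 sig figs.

With equal areas, P₁/P₂ = (T₁/T₂)⁴ = (590.5/325.2)⁴ = 10.9.

P₁/P₂ ≈ 10.9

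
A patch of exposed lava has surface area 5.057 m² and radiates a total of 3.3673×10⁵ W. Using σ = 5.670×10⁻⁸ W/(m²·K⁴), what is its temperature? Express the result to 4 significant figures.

T ≈ 1041 K

Area A = 5.057 m².
P = σAT⁴ ⇒ T = (P/(σA))^(1/4) = (3.3673×10⁵/(5.670×10⁻⁸×5.057))^(1/4) = 1041 K.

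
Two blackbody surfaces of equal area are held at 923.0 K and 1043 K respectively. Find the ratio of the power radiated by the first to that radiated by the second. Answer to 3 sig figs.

With equal areas, P₁/P₂ = (T₁/T₂)⁴ = (923.0/1043)⁴ = 0.613.

P₁/P₂ ≈ 0.613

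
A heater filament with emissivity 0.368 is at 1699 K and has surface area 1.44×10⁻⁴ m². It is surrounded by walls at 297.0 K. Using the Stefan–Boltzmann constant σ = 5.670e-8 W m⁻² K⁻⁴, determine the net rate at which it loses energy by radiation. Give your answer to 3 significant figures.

Area A = 1.44×10⁻⁴ m².
Net radiated power P_net = εσA(T⁴ − T₀⁴) = 0.368×5.670×10⁻⁸×1.44×10⁻⁴×(1699⁴ − 297.0⁴).
T⁴ − T₀⁴ = 8.33247×10¹² − 7.78083×10⁹ = 8.32469×10¹² K⁴, so P_net = 25.0 W.

Net loss ≈ 25.0 W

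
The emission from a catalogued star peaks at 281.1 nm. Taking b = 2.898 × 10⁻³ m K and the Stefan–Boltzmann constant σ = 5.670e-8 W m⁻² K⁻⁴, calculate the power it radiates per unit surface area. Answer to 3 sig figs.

I ≈ 6.41×10⁸ W/m²

Wien's law: T = b/λ_max = 2.898×10⁻³/2.811×10⁻⁷ = 10309.5 K.
Then I = σT⁴ = 5.670×10⁻⁸×(10309.5)⁴ = 6.41×10⁸ W/m².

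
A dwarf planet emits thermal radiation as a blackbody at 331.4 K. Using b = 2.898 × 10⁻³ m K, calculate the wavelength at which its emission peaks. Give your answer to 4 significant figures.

Wien's displacement law: λ_max = b/T = (2.898×10⁻³ m·K)/(331.4 K) = 8.7447×10⁻⁶ m.
That is 8.745 μm, in the infrared range.

λ_max ≈ 8.745 μm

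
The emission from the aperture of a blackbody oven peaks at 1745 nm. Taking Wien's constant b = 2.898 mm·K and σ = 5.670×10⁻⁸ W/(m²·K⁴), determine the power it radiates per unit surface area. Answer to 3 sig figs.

I ≈ 4.31×10⁵ W/m²

Wien's law: T = b/λ_max = 2.898×10⁻³/1.745×10⁻⁶ = 1660.74 K.
Then I = σT⁴ = 5.670×10⁻⁸×(1660.74)⁴ = 4.31×10⁵ W/m².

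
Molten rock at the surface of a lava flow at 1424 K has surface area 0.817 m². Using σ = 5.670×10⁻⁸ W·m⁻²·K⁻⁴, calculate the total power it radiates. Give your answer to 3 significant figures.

P ≈ 1.90×10⁵ W

Area A = 0.817 m².
P = σAT⁴ = 5.670×10⁻⁸ × 0.817 × (1424)⁴ = 1.90×10⁵ W.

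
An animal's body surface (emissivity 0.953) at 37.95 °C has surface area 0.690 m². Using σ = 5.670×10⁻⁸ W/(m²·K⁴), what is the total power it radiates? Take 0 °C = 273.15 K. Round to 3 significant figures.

P ≈ 349 W

T = 37.95 °C + 273.15 = 311.10 K.
Area A = 0.690 m².
P = εσAT⁴ = 0.953 × 5.670×10⁻⁸ × 0.690 × (311.10)⁴ = 349 W.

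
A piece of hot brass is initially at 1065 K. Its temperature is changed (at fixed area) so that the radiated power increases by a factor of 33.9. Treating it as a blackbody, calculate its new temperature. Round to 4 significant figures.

P ∝ T⁴, so T₂/T₁ = (P₂/P₁)^(1/4) = (33.9)^(1/4) = 2.41296.
T₂ = 1065 × 2.41296 = 2570 K.

T₂ ≈ 2570 K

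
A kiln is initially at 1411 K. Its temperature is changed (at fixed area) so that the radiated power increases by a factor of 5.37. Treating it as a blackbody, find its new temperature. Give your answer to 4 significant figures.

T₂ ≈ 2148 K

P ∝ T⁴, so T₂/T₁ = (P₂/P₁)^(1/4) = (5.37)^(1/4) = 1.52228.
T₂ = 1411 × 1.52228 = 2148 K.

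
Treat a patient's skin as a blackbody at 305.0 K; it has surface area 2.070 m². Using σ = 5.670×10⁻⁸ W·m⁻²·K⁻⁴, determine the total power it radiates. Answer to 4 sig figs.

P ≈ 1016 W

Area A = 2.070 m².
P = σAT⁴ = 5.670×10⁻⁸ × 2.070 × (305.0)⁴ = 1016 W.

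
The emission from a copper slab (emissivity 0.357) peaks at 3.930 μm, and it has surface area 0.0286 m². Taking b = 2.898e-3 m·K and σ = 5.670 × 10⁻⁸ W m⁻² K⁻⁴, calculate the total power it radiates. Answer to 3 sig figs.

P ≈ 171 W

Wien's law: T = b/λ_max = 2.898×10⁻³/3.930×10⁻⁶ = 737.405 K.
Area A = 0.0286 m².
Then P = εσAT⁴ = 0.357×5.670×10⁻⁸×0.0286×(737.405)⁴ = 171 W.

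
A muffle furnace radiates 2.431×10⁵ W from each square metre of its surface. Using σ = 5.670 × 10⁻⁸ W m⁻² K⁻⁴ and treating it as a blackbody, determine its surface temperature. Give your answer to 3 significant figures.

I = σT⁴, so T = (I/σ)^(1/4) = (2.431×10⁵/(5.670×10⁻⁸))^(1/4) = 1.44×10³ K.

T ≈ 1.44×10³ K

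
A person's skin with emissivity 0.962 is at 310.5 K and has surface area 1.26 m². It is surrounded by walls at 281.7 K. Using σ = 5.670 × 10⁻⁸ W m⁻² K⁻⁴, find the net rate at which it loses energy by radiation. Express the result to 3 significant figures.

Net loss ≈ 206 W

Area A = 1.26 m².
Net radiated power P_net = εσA(T⁴ − T₀⁴) = 0.962×5.670×10⁻⁸×1.26×(310.5⁴ − 281.7⁴).
T⁴ − T₀⁴ = 9.29494×10⁹ − 6.29720×10⁹ = 2.99774×10⁹ K⁴, so P_net = 206 W.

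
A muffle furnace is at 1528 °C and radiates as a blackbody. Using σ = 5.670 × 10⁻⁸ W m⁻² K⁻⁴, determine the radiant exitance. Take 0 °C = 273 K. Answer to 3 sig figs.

T = 1528 °C + 273 = 1801 K.
Stefan–Boltzmann: I = σT⁴ = 5.670×10⁻⁸ × (1801)⁴ = 5.97×10⁵ W/m².

I ≈ 5.97×10⁵ W/m²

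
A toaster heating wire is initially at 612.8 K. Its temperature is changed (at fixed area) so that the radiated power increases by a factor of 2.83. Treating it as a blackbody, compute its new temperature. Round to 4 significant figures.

P ∝ T⁴, so T₂/T₁ = (P₂/P₁)^(1/4) = (2.83)^(1/4) = 1.29702.
T₂ = 612.8 × 1.29702 = 794.8 K.

T₂ ≈ 794.8 K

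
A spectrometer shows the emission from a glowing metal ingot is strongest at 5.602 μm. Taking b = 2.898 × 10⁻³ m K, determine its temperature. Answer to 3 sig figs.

T ≈ 517 K

Wien's law gives T = b/λ_max = (2.898×10⁻³ m·K)/(5.602×10⁻⁶ m) = 517 K.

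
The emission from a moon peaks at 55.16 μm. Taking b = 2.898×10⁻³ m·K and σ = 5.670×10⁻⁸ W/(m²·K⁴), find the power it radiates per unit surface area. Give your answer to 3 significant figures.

Wien's law: T = b/λ_max = 2.898×10⁻³/5.516×10⁻⁵ = 52.5381 K.
Then I = σT⁴ = 5.670×10⁻⁸×(52.5381)⁴ = 0.432 W/m².

I ≈ 0.432 W/m²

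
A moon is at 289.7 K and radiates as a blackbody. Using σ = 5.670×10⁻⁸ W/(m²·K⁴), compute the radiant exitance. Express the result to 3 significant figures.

Stefan–Boltzmann: I = σT⁴ = 5.670×10⁻⁸ × (289.7)⁴ = 399 W/m².

I ≈ 399 W/m²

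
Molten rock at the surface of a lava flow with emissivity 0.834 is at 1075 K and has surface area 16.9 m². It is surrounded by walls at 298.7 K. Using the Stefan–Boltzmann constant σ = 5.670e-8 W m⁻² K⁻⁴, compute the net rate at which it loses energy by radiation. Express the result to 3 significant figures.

Net loss ≈ 1.06×10⁶ W

Area A = 16.9 m².
Net radiated power P_net = εσA(T⁴ − T₀⁴) = 0.834×5.670×10⁻⁸×16.9×(1075⁴ − 298.7⁴).
T⁴ − T₀⁴ = 1.33547×10¹² − 7.96051×10⁹ = 1.32751×10¹² K⁴, so P_net = 1.06×10⁶ W.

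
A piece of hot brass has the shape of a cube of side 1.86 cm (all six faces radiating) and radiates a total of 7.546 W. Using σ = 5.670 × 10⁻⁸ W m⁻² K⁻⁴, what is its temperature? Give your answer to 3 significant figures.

T ≈ 503 K

Area A = 6s² = 6×(0.0186 m)² = 2.07576×10⁻³ m².
P = σAT⁴ ⇒ T = (P/(σA))^(1/4) = (7.546/(5.670×10⁻⁸×2.07576×10⁻³))^(1/4) = 503 K.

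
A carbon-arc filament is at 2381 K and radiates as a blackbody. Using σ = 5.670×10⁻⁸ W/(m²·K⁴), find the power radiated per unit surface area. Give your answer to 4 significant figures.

Stefan–Boltzmann: I = σT⁴ = 5.670×10⁻⁸ × (2381)⁴ = 1.822×10⁶ W/m².

I ≈ 1.822×10⁶ W/m²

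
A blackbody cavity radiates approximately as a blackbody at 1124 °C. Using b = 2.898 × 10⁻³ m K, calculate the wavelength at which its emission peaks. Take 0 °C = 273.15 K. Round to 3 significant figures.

T = 1124 °C + 273.15 = 1397.15 K.
Wien's displacement law: λ_max = b/T = (2.898×10⁻³ m·K)/(1397.15 K) = 2.074×10⁻⁶ m.
That is 2.07×10³ nm, in the infrared range.

λ_max ≈ 2.07×10³ nm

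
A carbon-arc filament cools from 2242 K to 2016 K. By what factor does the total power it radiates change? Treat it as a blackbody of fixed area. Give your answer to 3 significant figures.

P ∝ T⁴, so P₂/P₁ = (T₂/T₁)⁴ = (2016/2242)⁴ = (0.899197)⁴ = 0.654.

P₂/P₁ ≈ 0.654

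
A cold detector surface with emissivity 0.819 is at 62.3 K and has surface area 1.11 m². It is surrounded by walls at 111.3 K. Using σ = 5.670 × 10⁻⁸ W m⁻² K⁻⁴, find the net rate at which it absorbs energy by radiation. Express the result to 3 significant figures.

Net gain ≈ 7.13 W

Area A = 1.11 m².
Net radiated power P_net = εσA(T⁴ − T₀⁴) = 0.819×5.670×10⁻⁸×1.11×(62.3⁴ − 111.3⁴).
T⁴ − T₀⁴ = 1.50644×10⁷ − 1.53455×10⁸ = -1.38391×10⁸ K⁴, so P_net = -7.13 W — negative, meaning a net gain of 7.13 W.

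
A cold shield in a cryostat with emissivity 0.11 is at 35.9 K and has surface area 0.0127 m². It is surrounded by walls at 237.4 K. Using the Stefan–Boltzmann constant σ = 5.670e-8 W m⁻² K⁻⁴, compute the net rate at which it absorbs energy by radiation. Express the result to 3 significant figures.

Net gain ≈ 0.251 W

Area A = 0.0127 m².
Net radiated power P_net = εσA(T⁴ − T₀⁴) = 0.11×5.670×10⁻⁸×0.0127×(35.9⁴ − 237.4⁴).
T⁴ − T₀⁴ = 1.66103×10⁶ − 3.17631×10⁹ = -3.17465×10⁹ K⁴, so P_net = -0.251 W — negative, meaning a net gain of 0.251 W.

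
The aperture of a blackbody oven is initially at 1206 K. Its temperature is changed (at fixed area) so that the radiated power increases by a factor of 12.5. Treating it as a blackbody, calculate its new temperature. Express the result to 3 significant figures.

T₂ ≈ 2.27×10³ K

P ∝ T⁴, so T₂/T₁ = (P₂/P₁)^(1/4) = (12.5)^(1/4) = 1.88030.
T₂ = 1206 × 1.88030 = 2.27×10³ K.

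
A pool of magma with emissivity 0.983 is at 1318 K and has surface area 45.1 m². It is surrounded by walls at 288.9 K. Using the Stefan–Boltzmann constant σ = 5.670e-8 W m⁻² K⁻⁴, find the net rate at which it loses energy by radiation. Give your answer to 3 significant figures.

Net loss ≈ 7.57×10⁶ W

Area A = 45.1 m².
Net radiated power P_net = εσA(T⁴ − T₀⁴) = 0.983×5.670×10⁻⁸×45.1×(1318⁴ − 288.9⁴).
T⁴ − T₀⁴ = 3.01760×10¹² − 6.96611×10⁹ = 3.01063×10¹² K⁴, so P_net = 7.57×10⁶ W.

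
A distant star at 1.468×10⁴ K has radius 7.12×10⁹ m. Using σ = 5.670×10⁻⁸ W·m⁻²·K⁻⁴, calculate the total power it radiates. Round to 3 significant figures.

P ≈ 1.68×10³⁰ W

Surface area A = 4πR² = 4π(7.12×10⁹ m)² = 6.37045×10²⁰ m².
P = σAT⁴ = 5.670×10⁻⁸ × 6.37045×10²⁰ × (1.468×10⁴)⁴ = 1.68×10³⁰ W.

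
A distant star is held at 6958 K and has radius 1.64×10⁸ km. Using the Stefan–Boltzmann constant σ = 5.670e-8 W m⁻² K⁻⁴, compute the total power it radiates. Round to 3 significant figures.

P ≈ 4.49×10³¹ W

Surface area A = 4πR² = 4π(1.64×10¹¹ m)² = 3.37985×10²³ m².
P = σAT⁴ = 5.670×10⁻⁸ × 3.37985×10²³ × (6958)⁴ = 4.49×10³¹ W.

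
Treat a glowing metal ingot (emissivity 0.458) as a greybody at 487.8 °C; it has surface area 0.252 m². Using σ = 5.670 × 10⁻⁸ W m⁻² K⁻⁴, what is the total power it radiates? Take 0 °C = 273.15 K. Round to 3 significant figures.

T = 487.8 °C + 273.15 = 760.95 K.
Area A = 0.252 m².
P = εσAT⁴ = 0.458 × 5.670×10⁻⁸ × 0.252 × (760.95)⁴ = 2.19×10³ W.

P ≈ 2.19×10³ W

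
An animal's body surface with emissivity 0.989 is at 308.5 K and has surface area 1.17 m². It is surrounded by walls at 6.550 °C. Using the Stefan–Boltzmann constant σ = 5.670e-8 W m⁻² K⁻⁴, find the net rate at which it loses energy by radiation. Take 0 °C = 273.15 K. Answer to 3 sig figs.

Surroundings: T = 6.550 °C + 273.15 = 279.700 K.
Area A = 1.17 m².
Net radiated power P_net = εσA(T⁴ − T₀⁴) = 0.989×5.670×10⁻⁸×1.17×(308.5⁴ − 279.700⁴).
T⁴ − T₀⁴ = 9.05776×10⁹ − 6.12026×10⁹ = 2.93750×10⁹ K⁴, so P_net = 193 W.

Net loss ≈ 193 W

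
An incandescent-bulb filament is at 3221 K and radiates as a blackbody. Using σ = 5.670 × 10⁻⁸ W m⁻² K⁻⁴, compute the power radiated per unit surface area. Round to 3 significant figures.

I ≈ 6.10×10⁶ W/m²

Stefan–Boltzmann: I = σT⁴ = 5.670×10⁻⁸ × (3221)⁴ = 6.10×10⁶ W/m².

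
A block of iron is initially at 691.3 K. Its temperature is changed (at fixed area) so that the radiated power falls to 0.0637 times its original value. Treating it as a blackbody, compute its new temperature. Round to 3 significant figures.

P ∝ T⁴, so T₂/T₁ = (P₂/P₁)^(1/4) = (0.0637)^(1/4) = 0.502383.
T₂ = 691.3 × 0.502383 = 347 K.

T₂ ≈ 347 K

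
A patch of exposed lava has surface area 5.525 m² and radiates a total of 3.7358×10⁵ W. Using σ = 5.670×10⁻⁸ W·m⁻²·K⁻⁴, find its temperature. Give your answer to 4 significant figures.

Area A = 5.525 m².
P = σAT⁴ ⇒ T = (P/(σA))^(1/4) = (3.7358×10⁵/(5.670×10⁻⁸×5.525))^(1/4) = 1045 K.

T ≈ 1045 K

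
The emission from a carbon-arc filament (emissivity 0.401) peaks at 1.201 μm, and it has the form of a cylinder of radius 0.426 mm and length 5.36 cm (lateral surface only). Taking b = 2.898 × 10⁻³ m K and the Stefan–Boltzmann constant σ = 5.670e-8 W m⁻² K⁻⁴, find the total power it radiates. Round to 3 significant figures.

P ≈ 111 W

Wien's law: T = b/λ_max = 2.898×10⁻³/1.201×10⁻⁶ = 2412.99 K.
Lateral area A = 2πrL = 2π×4.26×10⁻⁴×0.0536 = 1.43468×10⁻⁴ m².
Then P = εσAT⁴ = 0.401×5.670×10⁻⁸×1.43468×10⁻⁴×(2412.99)⁴ = 111 W.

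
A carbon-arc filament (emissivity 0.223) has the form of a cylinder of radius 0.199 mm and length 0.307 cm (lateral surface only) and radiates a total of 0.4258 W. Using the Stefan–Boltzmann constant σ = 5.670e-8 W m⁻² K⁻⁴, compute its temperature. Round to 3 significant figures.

T ≈ 1.72×10³ K

Lateral area A = 2πrL = 2π×1.99×10⁻⁴×3.07×10⁻³ = 3.83859×10⁻⁶ m².
P = εσAT⁴ ⇒ T = (P/(εσA))^(1/4) = (0.4258/(0.223×5.670×10⁻⁸×3.83859×10⁻⁶))^(1/4) = 1.72×10³ K.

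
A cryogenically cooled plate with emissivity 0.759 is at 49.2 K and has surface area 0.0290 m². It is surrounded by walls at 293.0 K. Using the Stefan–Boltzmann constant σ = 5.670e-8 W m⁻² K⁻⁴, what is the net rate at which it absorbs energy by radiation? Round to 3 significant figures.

Net gain ≈ 9.19 W

Area A = 0.0290 m².
Net radiated power P_net = εσA(T⁴ − T₀⁴) = 0.759×5.670×10⁻⁸×0.0290×(49.2⁴ − 293.0⁴).
T⁴ − T₀⁴ = 5.85950×10⁶ − 7.37005×10⁹ = -7.36419×10⁹ K⁴, so P_net = -9.19 W — negative, meaning a net gain of 9.19 W.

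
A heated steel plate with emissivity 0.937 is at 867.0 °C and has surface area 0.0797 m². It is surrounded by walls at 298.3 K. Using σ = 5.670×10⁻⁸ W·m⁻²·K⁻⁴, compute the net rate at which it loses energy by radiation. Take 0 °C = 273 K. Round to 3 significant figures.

T = 867.0 °C + 273 = 1140.0 K.
Area A = 0.0797 m².
Net radiated power P_net = εσA(T⁴ − T₀⁴) = 0.937×5.670×10⁻⁸×0.0797×(1140.0⁴ − 298.3⁴).
T⁴ − T₀⁴ = 1.68896×10¹² − 7.91795×10⁹ = 1.68104×10¹² K⁴, so P_net = 7.12×10³ W.

Net loss ≈ 7.12×10³ W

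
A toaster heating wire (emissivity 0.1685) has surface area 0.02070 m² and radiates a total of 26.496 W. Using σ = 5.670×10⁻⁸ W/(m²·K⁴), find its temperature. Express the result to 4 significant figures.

Area A = 0.02070 m².
P = εσAT⁴ ⇒ T = (P/(εσA))^(1/4) = (26.496/(0.1685×5.670×10⁻⁸×0.02070))^(1/4) = 605.0 K.

T ≈ 605.0 K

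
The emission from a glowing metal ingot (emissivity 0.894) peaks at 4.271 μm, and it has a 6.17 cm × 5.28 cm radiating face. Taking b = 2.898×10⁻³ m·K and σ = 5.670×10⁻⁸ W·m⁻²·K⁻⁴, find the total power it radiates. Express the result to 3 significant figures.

Wien's law: T = b/λ_max = 2.898×10⁻³/4.271×10⁻⁶ = 678.530 K.
Area A = 0.0617 × 0.0528 = 3.25776×10⁻³ m².
Then P = εσAT⁴ = 0.894×5.670×10⁻⁸×3.25776×10⁻³×(678.530)⁴ = 35.0 W.

P ≈ 35.0 W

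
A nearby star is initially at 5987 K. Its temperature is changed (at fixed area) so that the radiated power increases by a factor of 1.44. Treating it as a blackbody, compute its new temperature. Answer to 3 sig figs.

P ∝ T⁴, so T₂/T₁ = (P₂/P₁)^(1/4) = (1.44)^(1/4) = 1.09545.
T₂ = 5987 × 1.09545 = 6.56×10³ K.

T₂ ≈ 6.56×10³ K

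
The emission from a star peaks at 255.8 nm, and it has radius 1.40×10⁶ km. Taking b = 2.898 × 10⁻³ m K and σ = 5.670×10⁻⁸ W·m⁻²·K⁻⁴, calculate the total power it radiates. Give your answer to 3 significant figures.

P ≈ 2.30×10²⁸ W

Wien's law: T = b/λ_max = 2.898×10⁻³/2.558×10⁻⁷ = 11329.2 K.
Surface area A = 4πR² = 4π(1.40×10⁹ m)² = 2.46301×10¹⁹ m².
Then P = σAT⁴ = 5.670×10⁻⁸×2.46301×10¹⁹×(11329.2)⁴ = 2.30×10²⁸ W.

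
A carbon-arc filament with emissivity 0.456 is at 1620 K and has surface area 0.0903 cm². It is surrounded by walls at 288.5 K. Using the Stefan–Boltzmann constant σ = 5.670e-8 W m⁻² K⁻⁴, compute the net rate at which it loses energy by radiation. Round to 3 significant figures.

Area A = 0.0903 cm² = 9.03×10⁻⁶ m².
Net radiated power P_net = εσA(T⁴ − T₀⁴) = 0.456×5.670×10⁻⁸×9.03×10⁻⁶×(1620⁴ − 288.5⁴).
T⁴ − T₀⁴ = 6.88748×10¹² − 6.92761×10⁹ = 6.88055×10¹² K⁴, so P_net = 1.61 W.

Net loss ≈ 1.61 W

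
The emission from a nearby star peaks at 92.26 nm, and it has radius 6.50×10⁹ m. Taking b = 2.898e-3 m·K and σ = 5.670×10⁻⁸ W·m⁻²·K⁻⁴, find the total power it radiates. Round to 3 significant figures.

Wien's law: T = b/λ_max = 2.898×10⁻³/9.226×10⁻⁸ = 31411.2 K.
Surface area A = 4πR² = 4π(6.50×10⁹ m)² = 5.30929×10²⁰ m².
Then P = σAT⁴ = 5.670×10⁻⁸×5.30929×10²⁰×(31411.2)⁴ = 2.93×10³¹ W.

P ≈ 2.93×10³¹ W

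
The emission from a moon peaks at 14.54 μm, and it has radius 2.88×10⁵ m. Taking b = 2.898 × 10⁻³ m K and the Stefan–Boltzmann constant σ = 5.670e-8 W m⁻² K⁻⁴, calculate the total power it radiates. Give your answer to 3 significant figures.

P ≈ 9.33×10¹³ W

Wien's law: T = b/λ_max = 2.898×10⁻³/1.454×10⁻⁵ = 199.312 K.
Surface area A = 4πR² = 4π(2.88×10⁵ m)² = 1.04231×10¹² m².
Then P = σAT⁴ = 5.670×10⁻⁸×1.04231×10¹²×(199.312)⁴ = 9.33×10¹³ W.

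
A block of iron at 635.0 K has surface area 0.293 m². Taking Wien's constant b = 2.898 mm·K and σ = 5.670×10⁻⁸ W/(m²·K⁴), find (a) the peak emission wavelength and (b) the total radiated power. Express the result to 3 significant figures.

λ_max ≈ 4.56 μm; P ≈ 2.70×10³ W

(a) λ_max = b/T = 2.898×10⁻³/635.0 = 4.564×10⁻⁶ m = 4.56 μm.
Area A = 0.293 m².
(b) P = σAT⁴ = 5.670×10⁻⁸×0.293×(635.0)⁴ = 2.70×10³ W.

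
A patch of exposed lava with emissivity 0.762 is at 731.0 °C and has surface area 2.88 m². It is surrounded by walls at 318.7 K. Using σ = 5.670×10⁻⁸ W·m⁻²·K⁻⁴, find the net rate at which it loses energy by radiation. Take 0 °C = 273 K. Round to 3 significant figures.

Net loss ≈ 1.25×10⁵ W

T = 731.0 °C + 273 = 1004.0 K.
Area A = 2.88 m².
Net radiated power P_net = εσA(T⁴ − T₀⁴) = 0.762×5.670×10⁻⁸×2.88×(1004.0⁴ − 318.7⁴).
T⁴ − T₀⁴ = 1.01610×10¹² − 1.03164×10¹⁰ = 1.00578×10¹² K⁴, so P_net = 1.25×10⁵ W.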